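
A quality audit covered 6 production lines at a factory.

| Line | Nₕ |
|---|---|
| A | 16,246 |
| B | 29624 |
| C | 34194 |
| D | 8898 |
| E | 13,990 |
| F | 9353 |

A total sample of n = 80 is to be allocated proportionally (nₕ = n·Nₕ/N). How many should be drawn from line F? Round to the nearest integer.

N = 16246 + 29624 + 34194 + 8898 + 13990 + 9353 = 112305.
n_F = 80·9353/112305 = 6.663... → 7.

7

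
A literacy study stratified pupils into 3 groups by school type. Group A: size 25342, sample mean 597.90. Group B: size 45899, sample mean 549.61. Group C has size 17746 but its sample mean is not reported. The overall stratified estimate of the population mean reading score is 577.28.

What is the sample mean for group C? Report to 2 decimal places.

619.40

Σ Nₕx̄ₕ = N·μ, so 17746·x̄_C = 88987·577.28 − (25342·597.90 + 45899·549.61).
= 51370415.36 − 40378531.19 = 10991884.17.
x̄_C = 10991884.17 / 17746 = 619.4007... → 619.40.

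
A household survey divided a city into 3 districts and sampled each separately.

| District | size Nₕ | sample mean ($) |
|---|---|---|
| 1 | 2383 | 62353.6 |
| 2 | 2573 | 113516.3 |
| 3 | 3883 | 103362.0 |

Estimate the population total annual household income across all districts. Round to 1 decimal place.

842020714.7

Population total = Σ Nₕ·x̄ₕ (each stratum's size times its mean).
2383·62353.6 + 2573·113516.3 + 3883·103362.0 = 148588628.8 + 292077439.9 + 401354646 = 842020714.7.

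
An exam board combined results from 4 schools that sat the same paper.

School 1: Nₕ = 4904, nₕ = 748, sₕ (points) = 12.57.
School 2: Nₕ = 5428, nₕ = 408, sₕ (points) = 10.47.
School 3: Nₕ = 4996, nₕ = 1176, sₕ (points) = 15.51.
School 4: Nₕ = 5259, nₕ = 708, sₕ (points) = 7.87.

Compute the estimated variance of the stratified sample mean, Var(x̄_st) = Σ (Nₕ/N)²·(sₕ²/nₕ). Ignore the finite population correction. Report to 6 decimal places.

N = 20587. Term for each stratum: Wₕ²sₕ²/nₕ.
Var(x̄_st) = 0.011986262 + 0.018677844 + 0.012046892 + 0.005708689 = 0.048419687 → 0.048420.

0.048420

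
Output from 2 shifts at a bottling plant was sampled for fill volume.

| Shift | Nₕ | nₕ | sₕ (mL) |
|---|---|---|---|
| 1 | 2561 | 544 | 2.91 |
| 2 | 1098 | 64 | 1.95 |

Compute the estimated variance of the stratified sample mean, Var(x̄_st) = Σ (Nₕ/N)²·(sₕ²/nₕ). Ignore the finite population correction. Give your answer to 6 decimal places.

N = 3659; Wₕ = Nₕ/N.
shift 1: (2561/3659)²·2.91²/544 = 0.007625730
shift 2: (1098/3659)²·1.95²/64 = 0.005350189
Sum = 0.012975919 → 0.012976.

0.012976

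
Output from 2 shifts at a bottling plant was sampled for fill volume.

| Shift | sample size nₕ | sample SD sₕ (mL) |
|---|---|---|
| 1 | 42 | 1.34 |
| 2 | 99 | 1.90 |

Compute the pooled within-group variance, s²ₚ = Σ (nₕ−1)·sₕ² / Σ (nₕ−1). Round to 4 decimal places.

Degrees of freedom: 41 + 98 = 139.
Σ(nₕ−1)sₕ² = 41·1.7956 + 98·3.61 = 427.3996.
s²ₚ = 427.3996 / 139 = 3.074817... → 3.0748.

3.0748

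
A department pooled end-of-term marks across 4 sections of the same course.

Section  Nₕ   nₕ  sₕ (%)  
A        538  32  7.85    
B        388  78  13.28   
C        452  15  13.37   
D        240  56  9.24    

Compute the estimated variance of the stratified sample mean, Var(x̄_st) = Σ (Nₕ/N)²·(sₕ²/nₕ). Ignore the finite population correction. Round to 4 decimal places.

N = 1618; Wₕ = Nₕ/N.
section A: (538/1618)²·7.85²/32 = 0.2129104
section B: (388/1618)²·13.28²/78 = 0.1300193
section C: (452/1618)²·13.37²/15 = 0.9300181
section D: (240/1618)²·9.24²/56 = 0.0335445
Sum = 1.3064923 → 1.3065.

1.3065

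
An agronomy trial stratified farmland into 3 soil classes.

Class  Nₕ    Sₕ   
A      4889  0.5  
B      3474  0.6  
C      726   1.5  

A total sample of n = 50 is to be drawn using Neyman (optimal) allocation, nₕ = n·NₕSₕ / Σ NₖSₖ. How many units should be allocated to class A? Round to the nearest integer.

Σ NₕSₕ = 4889·0.5 + 3474·0.6 + 726·1.5 = 5617.9.
Share for A: 2444.5/5617.9 = 0.43513.
n_A = 50 × 0.43513 = 21.756... → 22.

22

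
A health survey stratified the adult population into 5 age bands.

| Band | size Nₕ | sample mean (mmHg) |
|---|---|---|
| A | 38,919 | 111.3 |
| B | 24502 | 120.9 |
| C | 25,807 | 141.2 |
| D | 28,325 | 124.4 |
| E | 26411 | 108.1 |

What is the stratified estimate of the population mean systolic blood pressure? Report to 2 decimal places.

x̄_st = (Σ Nₕx̄ₕ) / (Σ Nₕ) = (38919·111.3 + 24502·120.9 + 25807·141.2 + 28325·124.4 + 26411·108.1) / 143964
= 17316584 / 143964 = 120.2841... → 120.28.

120.28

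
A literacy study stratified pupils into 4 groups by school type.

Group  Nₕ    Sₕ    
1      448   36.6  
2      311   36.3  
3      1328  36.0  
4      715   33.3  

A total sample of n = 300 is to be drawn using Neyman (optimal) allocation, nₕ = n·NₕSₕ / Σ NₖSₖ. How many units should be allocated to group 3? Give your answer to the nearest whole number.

144

Σ NₕSₕ = 448·36.6 + 311·36.3 + 1328·36.0 + 715·33.3 = 99303.6.
Share for 3: 47808/99303.6 = 0.48143.
n_3 = 300 × 0.48143 = 144.430... → 144.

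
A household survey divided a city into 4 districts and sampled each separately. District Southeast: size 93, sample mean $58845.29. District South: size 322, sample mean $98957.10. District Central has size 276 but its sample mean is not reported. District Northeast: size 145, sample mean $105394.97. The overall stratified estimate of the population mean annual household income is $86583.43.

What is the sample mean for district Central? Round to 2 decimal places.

N = 93 + 322 + 276 + 145 = 836.
Overall total = μ·N = 86583.43·836 = 72383747.48.
Subtract the known strata: 93·58845.29 + 322·98957.10 + 145·105394.97 = 52619068.82.
Remaining total for district Central: 72383747.48 − 52619068.82 = 19764678.66.
Divide by its size: 19764678.66 / 276 = 71611.1546... → 71611.15.

71611.15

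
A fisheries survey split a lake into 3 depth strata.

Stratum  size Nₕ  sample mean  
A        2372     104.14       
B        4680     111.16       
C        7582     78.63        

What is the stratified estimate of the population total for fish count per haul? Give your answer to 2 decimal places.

1363421.54

A: 2372·104.14 = 247020.08
B: 4680·111.16 = 520228.8
C: 7582·78.63 = 596172.66
τ̂ = Σ Nₕx̄ₕ = 1363421.54.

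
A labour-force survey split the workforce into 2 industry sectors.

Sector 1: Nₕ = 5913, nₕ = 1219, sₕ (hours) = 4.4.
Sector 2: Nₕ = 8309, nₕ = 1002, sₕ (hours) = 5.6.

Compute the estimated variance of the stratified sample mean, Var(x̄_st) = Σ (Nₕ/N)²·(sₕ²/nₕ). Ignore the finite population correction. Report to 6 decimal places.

0.013428

N = 14222. Term for each stratum: Wₕ²sₕ²/nₕ.
Var(x̄_st) = 0.002745339 + 0.010682785 = 0.013428125 → 0.013428.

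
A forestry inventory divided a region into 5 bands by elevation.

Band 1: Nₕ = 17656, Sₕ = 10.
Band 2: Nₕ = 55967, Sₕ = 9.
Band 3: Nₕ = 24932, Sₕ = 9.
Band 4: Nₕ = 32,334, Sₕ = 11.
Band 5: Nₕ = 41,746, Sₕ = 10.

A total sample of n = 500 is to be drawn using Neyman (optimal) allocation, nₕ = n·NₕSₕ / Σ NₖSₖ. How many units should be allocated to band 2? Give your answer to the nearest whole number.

Σ NₕSₕ = 17656·10 + 55967·9 + 24932·9 + 32334·11 + 41746·10 = 1677785.
Share for 2: 503703/1677785 = 0.30022.
n_2 = 500 × 0.30022 = 150.110... → 150.

150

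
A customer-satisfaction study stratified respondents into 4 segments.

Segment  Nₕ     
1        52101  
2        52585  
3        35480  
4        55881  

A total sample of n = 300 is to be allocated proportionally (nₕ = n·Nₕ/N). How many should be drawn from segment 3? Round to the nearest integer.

54

N = 52101 + 52585 + 35480 + 55881 = 196047.
n_3 = 300·35480/196047 = 54.293... → 54.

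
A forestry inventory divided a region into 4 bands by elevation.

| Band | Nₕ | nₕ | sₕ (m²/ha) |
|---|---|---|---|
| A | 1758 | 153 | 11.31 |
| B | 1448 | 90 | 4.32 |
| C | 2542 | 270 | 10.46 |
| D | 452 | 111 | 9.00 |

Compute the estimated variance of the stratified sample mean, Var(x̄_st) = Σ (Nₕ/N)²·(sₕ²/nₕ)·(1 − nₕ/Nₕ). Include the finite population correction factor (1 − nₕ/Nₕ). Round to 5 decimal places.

0.13579

N = 6200; Wₕ = Nₕ/N.
band A: (1758/6200)²·11.31²/153·(1 − 153/1758) = 0.06136833
band B: (1448/6200)²·4.32²/90·(1 − 90/1448) = 0.01060742
band C: (2542/6200)²·10.46²/270·(1 − 270/2542) = 0.06088357
band D: (452/6200)²·9.00²/111·(1 − 111/452) = 0.00292598
Sum = 0.13578530 → 0.13579.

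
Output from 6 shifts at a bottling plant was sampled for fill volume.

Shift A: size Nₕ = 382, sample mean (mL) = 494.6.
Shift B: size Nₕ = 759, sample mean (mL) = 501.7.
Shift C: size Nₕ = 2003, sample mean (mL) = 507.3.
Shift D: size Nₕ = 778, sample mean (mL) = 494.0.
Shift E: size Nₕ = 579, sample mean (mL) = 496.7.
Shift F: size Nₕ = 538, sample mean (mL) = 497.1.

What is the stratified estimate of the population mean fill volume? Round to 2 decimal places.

N = 382 + 759 + 2003 + 778 + 579 + 538 = 5039.
The stratified mean weights each stratum mean by its population share Nₕ/N.
Σ Nₕx̄ₕ = 382·494.6 + 759·501.7 + 2003·507.3 + 778·494.0 + 579·496.7 + 538·497.1 = 188937.2 + 380790.3 + 1016121.9 + 384332 + 287589.3 + 267439.8 = 2525210.5.
Divide by N: 2525210.5 / 5039 = 501.1333... → 501.13.

501.13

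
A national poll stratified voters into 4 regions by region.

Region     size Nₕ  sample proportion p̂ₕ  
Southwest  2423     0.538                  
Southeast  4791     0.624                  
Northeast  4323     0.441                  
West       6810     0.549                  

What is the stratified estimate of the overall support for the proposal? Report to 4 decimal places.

N = 2423 + 4791 + 4323 + 6810 = 18347.
Overall proportion = Σ (Nₕ/N)·p̂ₕ.
Σ Nₕp̂ₕ = 1303.574 + 2989.584 + 1906.443 + 3738.69 = 9938.291.
9938.291 / 18347 = 0.541685... → 0.5417.

0.5417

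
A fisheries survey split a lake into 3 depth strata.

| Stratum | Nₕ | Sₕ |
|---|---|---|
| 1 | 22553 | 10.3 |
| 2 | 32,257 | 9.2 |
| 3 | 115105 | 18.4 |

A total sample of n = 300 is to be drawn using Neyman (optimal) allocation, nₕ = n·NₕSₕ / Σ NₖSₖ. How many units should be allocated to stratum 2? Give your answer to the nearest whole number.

1: NₕSₕ = 22553·10.3 = 232295.9
2: NₕSₕ = 32257·9.2 = 296764.4
3: NₕSₕ = 115105·18.4 = 2117932
Σ NₕSₕ = 2646992.3.
n_2 = 300·296764.4/2646992.3 = 33.634... → 34.

34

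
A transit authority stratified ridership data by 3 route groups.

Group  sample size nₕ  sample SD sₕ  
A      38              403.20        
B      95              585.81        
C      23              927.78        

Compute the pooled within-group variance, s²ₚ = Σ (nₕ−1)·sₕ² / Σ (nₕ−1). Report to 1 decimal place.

A: (38−1)·403.20² = 37·162570.24 = 6015098.88
B: (95−1)·585.81² = 94·343173.3561 = 32258295.4734
C: (23−1)·927.78² = 22·860775.7284 = 18937066.0248
Numerator = 57210460.3782; denominator = Σ(nₕ−1) = 153.
s²ₚ = 57210460.3782/153 = 373924.578... → 373924.6.

373924.6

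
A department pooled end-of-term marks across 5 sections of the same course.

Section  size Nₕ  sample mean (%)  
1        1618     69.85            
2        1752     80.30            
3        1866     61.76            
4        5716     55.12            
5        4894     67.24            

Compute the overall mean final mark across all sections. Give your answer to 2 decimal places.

N = 15846; weights Wₕ = Nₕ/N = (0.1021, 0.1106, 0.1178, 0.3607, 0.3088).
x̄_st = Σ Wₕ·x̄ₕ = 0.1021·69.85 + 0.1106·80.30 + 0.1178·61.76 + 0.3607·55.12 + 0.3088·67.24 ≈ 63.9332...
→ 63.93.

63.93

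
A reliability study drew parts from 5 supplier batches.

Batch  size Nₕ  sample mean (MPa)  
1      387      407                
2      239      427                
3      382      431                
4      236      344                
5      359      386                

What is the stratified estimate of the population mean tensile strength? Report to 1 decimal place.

401.7

N = 1603; weights Wₕ = Nₕ/N = (0.2414, 0.1491, 0.2383, 0.1472, 0.2240).
x̄_st = Σ Wₕ·x̄ₕ = 0.2414·407 + 0.1491·427 + 0.2383·431 + 0.1472·344 + 0.2240·386 ≈ 401.723...
→ 401.7.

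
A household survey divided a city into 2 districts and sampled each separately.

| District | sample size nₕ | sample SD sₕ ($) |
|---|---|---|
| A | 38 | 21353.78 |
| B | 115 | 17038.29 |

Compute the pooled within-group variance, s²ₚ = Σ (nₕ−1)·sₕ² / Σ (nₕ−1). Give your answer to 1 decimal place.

Degrees of freedom: 37 + 114 = 151.
Σ(nₕ−1)sₕ² = 37·455983920.2884 + 114·290303326.1241 = 49965984228.8182.
s²ₚ = 49965984228.8182 / 151 = 330900557.807... → 330900557.8.

330900557.8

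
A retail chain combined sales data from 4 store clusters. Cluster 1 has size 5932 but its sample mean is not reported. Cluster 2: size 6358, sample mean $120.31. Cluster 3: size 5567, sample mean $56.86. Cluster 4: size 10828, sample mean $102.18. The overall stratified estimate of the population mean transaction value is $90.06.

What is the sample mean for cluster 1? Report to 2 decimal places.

66.67

N = 5932 + 6358 + 5567 + 10828 = 28685.
Overall total = μ·N = 90.06·28685 = 2583371.1.
Subtract the known strata: 6358·120.31 + 5567·56.86 + 10828·102.18 = 2187875.64.
Remaining total for cluster 1: 2583371.1 − 2187875.64 = 395495.46.
Divide by its size: 395495.46 / 5932 = 66.6715... → 66.67.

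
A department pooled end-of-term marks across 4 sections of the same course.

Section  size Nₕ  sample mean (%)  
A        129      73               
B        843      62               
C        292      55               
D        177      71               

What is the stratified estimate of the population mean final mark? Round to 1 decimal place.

x̄_st = (Σ Nₕx̄ₕ) / (Σ Nₕ) = (129·73 + 843·62 + 292·55 + 177·71) / 1441
= 90310 / 1441 = 62.672... → 62.7.

62.7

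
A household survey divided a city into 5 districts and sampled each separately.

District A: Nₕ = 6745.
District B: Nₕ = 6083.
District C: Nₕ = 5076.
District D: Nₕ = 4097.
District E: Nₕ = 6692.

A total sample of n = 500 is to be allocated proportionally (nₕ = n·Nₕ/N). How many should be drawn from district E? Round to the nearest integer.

N = 6745 + 6083 + 5076 + 4097 + 6692 = 28693.
n_E = 500·6692/28693 = 116.614... → 117.

117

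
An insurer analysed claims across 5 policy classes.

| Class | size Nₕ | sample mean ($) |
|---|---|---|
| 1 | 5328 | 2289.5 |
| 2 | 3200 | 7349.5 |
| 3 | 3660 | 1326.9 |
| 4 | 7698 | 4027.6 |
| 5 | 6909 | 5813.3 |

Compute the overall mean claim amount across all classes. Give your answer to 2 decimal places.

4170.25

N = 26795; weights Wₕ = Nₕ/N = (0.1988, 0.1194, 0.1366, 0.2873, 0.2578).
x̄_st = Σ Wₕ·x̄ₕ = 0.1988·2289.5 + 0.1194·7349.5 + 0.1366·1326.9 + 0.2873·4027.6 + 0.2578·5813.3 ≈ 4170.2506...
→ 4170.25.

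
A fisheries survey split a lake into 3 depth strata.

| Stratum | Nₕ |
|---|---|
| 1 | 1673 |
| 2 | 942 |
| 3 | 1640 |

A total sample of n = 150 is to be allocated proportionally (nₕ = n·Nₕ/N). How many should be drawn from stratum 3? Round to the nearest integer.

58

N = 1673 + 942 + 1640 = 4255.
n_3 = 150·1640/4255 = 57.814... → 58.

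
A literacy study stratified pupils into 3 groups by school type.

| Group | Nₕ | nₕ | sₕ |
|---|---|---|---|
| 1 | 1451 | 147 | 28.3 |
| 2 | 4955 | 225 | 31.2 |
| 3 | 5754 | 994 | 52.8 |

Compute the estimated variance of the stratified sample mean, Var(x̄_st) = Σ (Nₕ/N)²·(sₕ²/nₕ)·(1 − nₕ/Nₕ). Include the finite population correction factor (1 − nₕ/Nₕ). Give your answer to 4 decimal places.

1.2750

N = 12160. Term for each stratum: Wₕ²sₕ²/nₕ·(1−nₕ/Nₕ).
Var(x̄_st) = 0.0697161 + 0.6857476 + 0.5195067 = 1.2749704 → 1.2750.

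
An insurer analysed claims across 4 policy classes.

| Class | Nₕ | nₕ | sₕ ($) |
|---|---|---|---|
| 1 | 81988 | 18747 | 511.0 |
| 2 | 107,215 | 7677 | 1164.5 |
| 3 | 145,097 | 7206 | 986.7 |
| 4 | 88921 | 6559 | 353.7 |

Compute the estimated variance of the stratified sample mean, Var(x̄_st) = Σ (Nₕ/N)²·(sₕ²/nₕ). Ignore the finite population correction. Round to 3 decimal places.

N = 423221; Wₕ = Nₕ/N.
class 1: (81988/423221)²·511.0²/18747 = 0.522729
class 2: (107215/423221)²·1164.5²/7677 = 11.336112
class 3: (145097/423221)²·986.7²/7206 = 15.880291
class 4: (88921/423221)²·353.7²/6559 = 0.841990
Sum = 28.581121 → 28.581.

28.581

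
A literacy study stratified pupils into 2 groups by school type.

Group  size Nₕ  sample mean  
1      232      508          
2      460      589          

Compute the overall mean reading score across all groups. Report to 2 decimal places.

N = 232 + 460 = 692.
Overall mean = Σ (Nₕ/N)·x̄ₕ — weight by population share, not a simple average.
Σ Nₕx̄ₕ = 232·508 + 460·589 = 117856 + 270940 = 388796.
Divide by N: 388796 / 692 = 561.8439... → 561.84.

561.84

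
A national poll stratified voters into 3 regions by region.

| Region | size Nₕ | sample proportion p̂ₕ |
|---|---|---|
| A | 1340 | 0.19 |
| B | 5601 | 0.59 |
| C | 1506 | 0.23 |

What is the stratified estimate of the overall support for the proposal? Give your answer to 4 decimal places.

Wₕ = Nₕ/N with N = 8447: 0.1586, 0.6631, 0.1783.
p̂_st = 0.1586·0.19 + 0.6631·0.59 + 0.1783·0.23 ≈ 0.462362... → 0.4624.

0.4624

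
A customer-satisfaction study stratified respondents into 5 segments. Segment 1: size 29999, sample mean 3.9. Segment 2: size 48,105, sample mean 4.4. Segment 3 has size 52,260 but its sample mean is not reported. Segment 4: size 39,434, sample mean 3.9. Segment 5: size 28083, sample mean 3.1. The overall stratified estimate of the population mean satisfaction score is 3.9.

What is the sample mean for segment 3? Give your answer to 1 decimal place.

3.9

Σ Nₕx̄ₕ = N·μ, so 52260·x̄_3 = 197881·3.9 − (29999·3.9 + 48105·4.4 + 39434·3.9 + 28083·3.1).
= 771735.9 − 569508 = 202227.9.
x̄_3 = 202227.9 / 52260 = 3.870... → 3.9.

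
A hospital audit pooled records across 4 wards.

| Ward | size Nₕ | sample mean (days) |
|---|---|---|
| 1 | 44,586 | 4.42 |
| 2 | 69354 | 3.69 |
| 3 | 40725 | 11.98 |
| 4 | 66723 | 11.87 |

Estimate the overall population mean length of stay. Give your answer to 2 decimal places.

7.83

N = 221388; weights Wₕ = Nₕ/N = (0.2014, 0.3133, 0.1840, 0.3014).
x̄_st = Σ Wₕ·x̄ₕ = 0.2014·4.42 + 0.3133·3.69 + 0.1840·11.98 + 0.3014·11.87 ≈ 7.8273...
→ 7.83.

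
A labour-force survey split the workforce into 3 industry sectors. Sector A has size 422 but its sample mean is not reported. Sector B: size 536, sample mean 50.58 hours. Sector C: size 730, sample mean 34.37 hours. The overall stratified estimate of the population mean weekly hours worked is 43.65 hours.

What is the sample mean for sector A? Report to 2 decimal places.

50.90

N = 422 + 536 + 730 = 1688.
Overall total = μ·N = 43.65·1688 = 73681.2.
Subtract the known strata: 536·50.58 + 730·34.37 = 52200.98.
Remaining total for sector A: 73681.2 − 52200.98 = 21480.22.
Divide by its size: 21480.22 / 422 = 50.9010... → 50.90.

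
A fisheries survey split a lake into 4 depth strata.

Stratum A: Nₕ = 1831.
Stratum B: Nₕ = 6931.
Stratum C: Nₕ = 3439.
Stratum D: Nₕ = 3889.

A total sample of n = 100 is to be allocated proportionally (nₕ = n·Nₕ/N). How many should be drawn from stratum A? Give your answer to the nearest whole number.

N = 1831 + 6931 + 3439 + 3889 = 16090.
n_A = 100·1831/16090 = 11.380... → 11.

11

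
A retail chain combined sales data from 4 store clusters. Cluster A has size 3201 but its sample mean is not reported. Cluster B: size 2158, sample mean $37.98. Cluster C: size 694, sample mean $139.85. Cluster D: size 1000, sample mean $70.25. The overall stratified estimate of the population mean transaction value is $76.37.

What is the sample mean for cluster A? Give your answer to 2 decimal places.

N = 3201 + 2158 + 694 + 1000 = 7053.
Overall total = μ·N = 76.37·7053 = 538637.61.
Subtract the known strata: 2158·37.98 + 694·139.85 + 1000·70.25 = 249266.74.
Remaining total for cluster A: 538637.61 − 249266.74 = 289370.87.
Divide by its size: 289370.87 / 3201 = 90.4001... → 90.40.

90.40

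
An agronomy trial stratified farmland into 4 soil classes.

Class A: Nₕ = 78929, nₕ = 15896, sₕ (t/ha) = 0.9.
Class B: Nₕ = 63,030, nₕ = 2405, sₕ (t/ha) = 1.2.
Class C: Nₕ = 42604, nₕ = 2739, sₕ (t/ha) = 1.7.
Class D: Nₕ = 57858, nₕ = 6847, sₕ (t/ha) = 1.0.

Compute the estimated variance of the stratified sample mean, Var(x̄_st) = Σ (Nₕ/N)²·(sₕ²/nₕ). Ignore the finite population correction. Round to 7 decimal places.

N = 242421. Term for each stratum: Wₕ²sₕ²/nₕ.
Var(x̄_st) = 0.0000054017 + 0.0000404764 + 0.0000325886 + 0.0000083193 = 0.0000867860 → 0.0000868.

0.0000868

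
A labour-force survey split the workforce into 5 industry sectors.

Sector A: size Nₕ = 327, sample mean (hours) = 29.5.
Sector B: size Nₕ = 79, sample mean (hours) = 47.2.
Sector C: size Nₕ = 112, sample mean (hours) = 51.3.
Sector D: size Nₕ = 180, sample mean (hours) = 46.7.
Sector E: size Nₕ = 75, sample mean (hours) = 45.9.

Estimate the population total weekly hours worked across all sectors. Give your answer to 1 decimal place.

A: 327·29.5 = 9646.5
B: 79·47.2 = 3728.8
C: 112·51.3 = 5745.6
D: 180·46.7 = 8406
E: 75·45.9 = 3442.5
τ̂ = Σ Nₕx̄ₕ = 30969.4.

30969.4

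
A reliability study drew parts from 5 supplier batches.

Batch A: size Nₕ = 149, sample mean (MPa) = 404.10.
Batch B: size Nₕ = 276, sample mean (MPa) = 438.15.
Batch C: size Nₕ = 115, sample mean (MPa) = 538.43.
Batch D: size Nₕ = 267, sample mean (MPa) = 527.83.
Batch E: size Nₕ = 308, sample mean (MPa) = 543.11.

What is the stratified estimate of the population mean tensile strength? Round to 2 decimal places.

494.41

N = 149 + 276 + 115 + 267 + 308 = 1115.
Weight each subgroup mean by Nₕ/N and sum.
Σ Nₕx̄ₕ = 149·404.10 + 276·438.15 + 115·538.43 + 267·527.83 + 308·543.11 = 60210.9 + 120929.4 + 61919.45 + 140930.61 + 167277.88 = 551268.24.
Divide by N: 551268.24 / 1115 = 494.4110... → 494.41.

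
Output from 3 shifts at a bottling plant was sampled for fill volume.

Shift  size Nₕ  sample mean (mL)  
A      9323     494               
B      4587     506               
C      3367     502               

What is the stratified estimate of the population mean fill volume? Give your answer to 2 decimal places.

498.75

N = 17277; weights Wₕ = Nₕ/N = (0.5396, 0.2655, 0.1949).
x̄_st = Σ Wₕ·x̄ₕ = 0.5396·494 + 0.2655·506 + 0.1949·502 ≈ 498.7450...
→ 498.75.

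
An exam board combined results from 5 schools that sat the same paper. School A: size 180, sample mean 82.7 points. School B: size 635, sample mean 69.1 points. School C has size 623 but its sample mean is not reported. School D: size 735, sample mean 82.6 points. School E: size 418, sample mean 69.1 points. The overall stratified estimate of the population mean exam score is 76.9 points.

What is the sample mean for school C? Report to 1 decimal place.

81.7

Σ Nₕx̄ₕ = N·μ, so 623·x̄_C = 2591·76.9 − (180·82.7 + 635·69.1 + 735·82.6 + 418·69.1).
= 199247.9 − 148359.3 = 50888.6.
x̄_C = 50888.6 / 623 = 81.683... → 81.7.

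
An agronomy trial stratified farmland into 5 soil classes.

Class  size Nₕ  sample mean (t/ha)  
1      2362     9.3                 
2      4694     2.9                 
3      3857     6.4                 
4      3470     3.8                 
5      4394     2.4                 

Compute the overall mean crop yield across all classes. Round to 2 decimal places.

N = 18777; weights Wₕ = Nₕ/N = (0.1258, 0.2500, 0.2054, 0.1848, 0.2340).
x̄_st = Σ Wₕ·x̄ₕ = 0.1258·9.3 + 0.2500·2.9 + 0.2054·6.4 + 0.1848·3.8 + 0.2340·2.4 ≈ 4.4733...
→ 4.47.

4.47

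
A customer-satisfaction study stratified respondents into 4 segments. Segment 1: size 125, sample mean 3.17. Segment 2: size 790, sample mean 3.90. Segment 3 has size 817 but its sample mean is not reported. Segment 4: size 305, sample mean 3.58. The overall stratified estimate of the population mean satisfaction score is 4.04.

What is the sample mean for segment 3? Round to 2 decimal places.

Σ Nₕx̄ₕ = N·μ, so 817·x̄_3 = 2037·4.04 − (125·3.17 + 790·3.90 + 305·3.58).
= 8229.48 − 4569.15 = 3660.33.
x̄_3 = 3660.33 / 817 = 4.4802... → 4.48.

4.48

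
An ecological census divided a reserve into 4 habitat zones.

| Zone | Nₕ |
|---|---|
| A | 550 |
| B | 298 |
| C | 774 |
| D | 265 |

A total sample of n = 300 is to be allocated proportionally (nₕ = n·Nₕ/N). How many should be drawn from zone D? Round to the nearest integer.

42

Share of zone D = 265/1887 = 0.14043.
Allocate 300 × 0.14043 = 42.130... → 42.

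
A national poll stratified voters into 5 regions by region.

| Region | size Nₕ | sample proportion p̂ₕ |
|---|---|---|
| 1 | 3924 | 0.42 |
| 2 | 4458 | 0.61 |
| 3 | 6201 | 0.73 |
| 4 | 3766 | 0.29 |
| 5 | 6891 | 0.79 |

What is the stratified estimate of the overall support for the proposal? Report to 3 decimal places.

0.611

N = 3924 + 4458 + 6201 + 3766 + 6891 = 25240.
Overall proportion = Σ (Nₕ/N)·p̂ₕ.
Σ Nₕp̂ₕ = 1648.08 + 2719.38 + 4526.73 + 1092.14 + 5443.89 = 15430.22.
15430.22 / 25240 = 0.61134... → 0.611.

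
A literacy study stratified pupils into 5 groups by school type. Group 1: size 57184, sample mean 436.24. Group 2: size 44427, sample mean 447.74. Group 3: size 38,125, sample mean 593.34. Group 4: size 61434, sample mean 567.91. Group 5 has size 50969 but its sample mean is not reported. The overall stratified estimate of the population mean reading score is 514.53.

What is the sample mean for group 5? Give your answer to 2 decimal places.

537.29

N = 57184 + 44427 + 38125 + 61434 + 50969 = 252139.
Overall total = μ·N = 514.53·252139 = 129733079.67.
Subtract the known strata: 57184·436.24 + 44427·447.74 + 38125·593.34 + 61434·567.91 = 102347763.58.
Remaining total for group 5: 129733079.67 − 102347763.58 = 27385316.09.
Divide by its size: 27385316.09 / 50969 = 537.2936... → 537.29.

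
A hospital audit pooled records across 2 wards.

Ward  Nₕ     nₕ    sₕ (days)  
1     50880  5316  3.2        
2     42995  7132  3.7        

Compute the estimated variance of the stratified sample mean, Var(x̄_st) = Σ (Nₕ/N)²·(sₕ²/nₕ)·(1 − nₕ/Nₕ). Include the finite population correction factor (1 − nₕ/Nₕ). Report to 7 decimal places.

N = 93875; Wₕ = Nₕ/N.
ward 1: (50880/93875)²·3.2²/5316·(1 − 5316/50880) = 0.0005067387
ward 2: (42995/93875)²·3.7²/7132·(1 − 7132/42995) = 0.0003358588
Sum = 0.0008425975 → 0.0008426.

0.0008426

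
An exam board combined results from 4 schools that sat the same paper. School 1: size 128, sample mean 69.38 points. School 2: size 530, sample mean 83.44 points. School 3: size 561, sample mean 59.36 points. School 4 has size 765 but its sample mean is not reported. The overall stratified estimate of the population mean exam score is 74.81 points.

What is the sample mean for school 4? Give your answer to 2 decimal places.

N = 128 + 530 + 561 + 765 = 1984.
Overall total = μ·N = 74.81·1984 = 148423.04.
Subtract the known strata: 128·69.38 + 530·83.44 + 561·59.36 = 86404.8.
Remaining total for school 4: 148423.04 − 86404.8 = 62018.24.
Divide by its size: 62018.24 / 765 = 81.0696... → 81.07.

81.07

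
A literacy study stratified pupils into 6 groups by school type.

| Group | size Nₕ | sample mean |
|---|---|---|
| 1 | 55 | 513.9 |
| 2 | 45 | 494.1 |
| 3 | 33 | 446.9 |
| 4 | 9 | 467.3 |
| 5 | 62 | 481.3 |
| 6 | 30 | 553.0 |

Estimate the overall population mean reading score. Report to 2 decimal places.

495.23

N = 234; weights Wₕ = Nₕ/N = (0.2350, 0.1923, 0.1410, 0.0385, 0.2650, 0.1282).
x̄_st = Σ Wₕ·x̄ₕ = 0.2350·513.9 + 0.1923·494.1 + 0.1410·446.9 + 0.0385·467.3 + 0.2650·481.3 + 0.1282·553.0 ≈ 495.2265...
→ 495.23.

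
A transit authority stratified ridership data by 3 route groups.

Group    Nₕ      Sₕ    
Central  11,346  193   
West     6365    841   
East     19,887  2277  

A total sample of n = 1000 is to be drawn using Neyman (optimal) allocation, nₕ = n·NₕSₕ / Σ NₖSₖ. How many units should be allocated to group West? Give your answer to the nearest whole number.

101

Central: NₕSₕ = 11346·193 = 2189778
West: NₕSₕ = 6365·841 = 5352965
East: NₕSₕ = 19887·2277 = 45282699
Σ NₕSₕ = 52825442.
n_West = 1000·5352965/52825442 = 101.333... → 101.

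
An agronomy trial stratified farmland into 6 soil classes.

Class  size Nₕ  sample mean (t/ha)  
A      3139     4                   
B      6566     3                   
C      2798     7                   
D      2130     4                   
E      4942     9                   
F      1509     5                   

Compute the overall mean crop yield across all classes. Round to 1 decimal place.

N = 21084; weights Wₕ = Nₕ/N = (0.1489, 0.3114, 0.1327, 0.1010, 0.2344, 0.0716).
x̄_st = Σ Wₕ·x̄ₕ = 0.1489·4 + 0.3114·3 + 0.1327·7 + 0.1010·4 + 0.2344·9 + 0.0716·5 ≈ 5.330...
→ 5.3.

5.3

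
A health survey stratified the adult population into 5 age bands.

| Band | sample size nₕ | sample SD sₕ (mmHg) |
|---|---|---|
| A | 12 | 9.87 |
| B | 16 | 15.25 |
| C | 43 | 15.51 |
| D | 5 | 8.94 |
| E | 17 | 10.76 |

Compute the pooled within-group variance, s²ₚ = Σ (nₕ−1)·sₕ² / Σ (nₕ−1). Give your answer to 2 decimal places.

Degrees of freedom: 11 + 15 + 42 + 4 + 16 = 88.
Σ(nₕ−1)sₕ² = 11·97.4169 + 15·232.5625 + 42·240.5601 + 4·79.9236 + 16·115.7776 = 16835.6836.
s²ₚ = 16835.6836 / 88 = 191.3146... → 191.31.

191.31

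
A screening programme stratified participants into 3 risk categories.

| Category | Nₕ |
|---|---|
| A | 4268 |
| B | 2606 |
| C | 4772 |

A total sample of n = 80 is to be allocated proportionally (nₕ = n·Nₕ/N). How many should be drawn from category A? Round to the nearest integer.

Share of category A = 4268/11646 = 0.36648.
Allocate 80 × 0.36648 = 29.318... → 29.

29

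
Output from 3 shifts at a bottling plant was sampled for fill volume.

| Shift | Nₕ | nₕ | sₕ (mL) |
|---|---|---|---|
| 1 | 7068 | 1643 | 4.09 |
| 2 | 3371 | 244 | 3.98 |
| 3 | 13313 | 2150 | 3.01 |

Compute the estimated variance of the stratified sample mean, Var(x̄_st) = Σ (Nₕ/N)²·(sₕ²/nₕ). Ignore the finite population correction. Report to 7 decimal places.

0.0035331

N = 23752. Term for each stratum: Wₕ²sₕ²/nₕ.
Var(x̄_st) = 0.0009015748 + 0.0013076558 + 0.0013238721 = 0.0035331027 → 0.0035331.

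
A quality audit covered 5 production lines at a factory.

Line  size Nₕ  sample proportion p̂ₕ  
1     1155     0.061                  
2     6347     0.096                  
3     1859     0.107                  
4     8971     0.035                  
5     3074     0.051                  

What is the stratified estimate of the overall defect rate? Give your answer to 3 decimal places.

0.063

N = 1155 + 6347 + 1859 + 8971 + 3074 = 21406.
Overall proportion = Σ (Nₕ/N)·p̂ₕ.
Σ Nₕp̂ₕ = 70.455 + 609.312 + 198.913 + 313.985 + 156.774 = 1349.439.
1349.439 / 21406 = 0.06304... → 0.063.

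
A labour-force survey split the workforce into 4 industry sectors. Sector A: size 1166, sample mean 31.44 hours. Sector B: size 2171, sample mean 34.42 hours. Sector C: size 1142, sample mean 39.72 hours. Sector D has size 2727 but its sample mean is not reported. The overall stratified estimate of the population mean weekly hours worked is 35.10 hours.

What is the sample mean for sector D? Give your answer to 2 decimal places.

35.27

N = 1166 + 2171 + 1142 + 2727 = 7206.
Overall total = μ·N = 35.10·7206 = 252930.6.
Subtract the known strata: 1166·31.44 + 2171·34.42 + 1142·39.72 = 156745.1.
Remaining total for sector D: 252930.6 − 156745.1 = 96185.5.
Divide by its size: 96185.5 / 2727 = 35.2715... → 35.27.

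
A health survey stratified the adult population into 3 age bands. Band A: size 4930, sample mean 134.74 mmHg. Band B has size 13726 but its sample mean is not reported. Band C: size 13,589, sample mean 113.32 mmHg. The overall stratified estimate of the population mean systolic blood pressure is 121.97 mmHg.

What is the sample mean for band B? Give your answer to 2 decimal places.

125.95

N = 4930 + 13726 + 13589 = 32245.
Overall total = μ·N = 121.97·32245 = 3932922.65.
Subtract the known strata: 4930·134.74 + 13589·113.32 = 2204173.68.
Remaining total for band B: 3932922.65 − 2204173.68 = 1728748.97.
Divide by its size: 1728748.97 / 13726 = 125.9470... → 125.95.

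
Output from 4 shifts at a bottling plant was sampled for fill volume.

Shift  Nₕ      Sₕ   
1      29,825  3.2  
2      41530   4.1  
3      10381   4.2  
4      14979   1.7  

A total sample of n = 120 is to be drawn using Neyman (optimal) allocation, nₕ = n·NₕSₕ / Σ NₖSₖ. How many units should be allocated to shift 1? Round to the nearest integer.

1: NₕSₕ = 29825·3.2 = 95440
2: NₕSₕ = 41530·4.1 = 170273
3: NₕSₕ = 10381·4.2 = 43600.2
4: NₕSₕ = 14979·1.7 = 25464.3
Σ NₕSₕ = 334777.5.
n_1 = 120·95440/334777.5 = 34.210... → 34.

34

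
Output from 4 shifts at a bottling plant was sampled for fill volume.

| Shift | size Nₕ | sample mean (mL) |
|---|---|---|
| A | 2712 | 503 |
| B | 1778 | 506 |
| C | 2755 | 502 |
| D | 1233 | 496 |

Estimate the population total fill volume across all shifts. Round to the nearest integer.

4258382

A: 2712·503 = 1364136
B: 1778·506 = 899668
C: 2755·502 = 1383010
D: 1233·496 = 611568
τ̂ = Σ Nₕx̄ₕ = 4258382.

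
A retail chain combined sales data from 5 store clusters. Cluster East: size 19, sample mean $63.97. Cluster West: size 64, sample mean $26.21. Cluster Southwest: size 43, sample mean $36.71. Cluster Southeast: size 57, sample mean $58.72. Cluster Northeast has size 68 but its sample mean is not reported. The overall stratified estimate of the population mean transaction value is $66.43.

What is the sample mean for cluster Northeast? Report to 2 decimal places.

N = 19 + 64 + 43 + 57 + 68 = 251.
Overall total = μ·N = 66.43·251 = 16673.93.
Subtract the known strata: 19·63.97 + 64·26.21 + 43·36.71 + 57·58.72 = 7818.44.
Remaining total for cluster Northeast: 16673.93 − 7818.44 = 8855.49.
Divide by its size: 8855.49 / 68 = 130.2278... → 130.23.

130.23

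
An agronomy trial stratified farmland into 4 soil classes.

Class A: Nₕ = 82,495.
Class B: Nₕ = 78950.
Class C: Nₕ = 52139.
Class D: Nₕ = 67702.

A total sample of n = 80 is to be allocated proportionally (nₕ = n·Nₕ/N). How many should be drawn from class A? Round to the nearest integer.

23

N = 82495 + 78950 + 52139 + 67702 = 281286.
n_A = 80·82495/281286 = 23.462... → 23.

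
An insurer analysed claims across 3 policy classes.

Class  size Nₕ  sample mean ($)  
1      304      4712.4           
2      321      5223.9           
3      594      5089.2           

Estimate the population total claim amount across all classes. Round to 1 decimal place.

1: 304·4712.4 = 1432569.6
2: 321·5223.9 = 1676871.9
3: 594·5089.2 = 3022984.8
τ̂ = Σ Nₕx̄ₕ = 6132426.3.

6132426.3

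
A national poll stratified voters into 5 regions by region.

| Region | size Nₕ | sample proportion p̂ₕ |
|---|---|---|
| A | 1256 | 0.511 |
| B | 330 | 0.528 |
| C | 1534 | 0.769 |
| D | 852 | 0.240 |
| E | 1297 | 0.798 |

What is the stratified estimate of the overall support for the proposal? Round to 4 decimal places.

0.6140

N = 1256 + 330 + 1534 + 852 + 1297 = 5269.
Overall proportion = Σ (Nₕ/N)·p̂ₕ.
Σ Nₕp̂ₕ = 641.816 + 174.24 + 1179.646 + 204.48 + 1035.006 = 3235.188.
3235.188 / 5269 = 0.614004... → 0.6140.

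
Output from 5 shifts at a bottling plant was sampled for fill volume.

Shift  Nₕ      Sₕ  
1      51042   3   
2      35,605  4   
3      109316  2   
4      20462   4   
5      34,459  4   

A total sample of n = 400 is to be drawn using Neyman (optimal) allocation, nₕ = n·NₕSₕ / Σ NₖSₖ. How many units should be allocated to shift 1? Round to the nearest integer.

83

Σ NₕSₕ = 51042·3 + 35605·4 + 109316·2 + 20462·4 + 34459·4 = 733862.
Share for 1: 153126/733862 = 0.20866.
n_1 = 400 × 0.20866 = 83.463... → 83.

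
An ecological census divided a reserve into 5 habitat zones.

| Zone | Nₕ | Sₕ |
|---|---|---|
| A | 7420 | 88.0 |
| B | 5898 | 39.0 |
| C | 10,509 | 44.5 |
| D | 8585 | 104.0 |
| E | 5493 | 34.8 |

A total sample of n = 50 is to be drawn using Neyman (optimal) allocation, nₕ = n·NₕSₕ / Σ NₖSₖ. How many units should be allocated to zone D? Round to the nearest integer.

18

A: NₕSₕ = 7420·88.0 = 652960
B: NₕSₕ = 5898·39.0 = 230022
C: NₕSₕ = 10509·44.5 = 467650.5
D: NₕSₕ = 8585·104.0 = 892840
E: NₕSₕ = 5493·34.8 = 191156.4
Σ NₕSₕ = 2434628.9.
n_D = 50·892840/2434628.9 = 18.336... → 18.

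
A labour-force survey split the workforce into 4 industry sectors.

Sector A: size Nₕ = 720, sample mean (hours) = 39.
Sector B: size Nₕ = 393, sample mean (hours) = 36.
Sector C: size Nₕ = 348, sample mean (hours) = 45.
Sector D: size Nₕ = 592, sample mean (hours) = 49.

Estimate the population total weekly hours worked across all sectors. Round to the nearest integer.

A: 720·39 = 28080
B: 393·36 = 14148
C: 348·45 = 15660
D: 592·49 = 29008
τ̂ = Σ Nₕx̄ₕ = 86896.

86896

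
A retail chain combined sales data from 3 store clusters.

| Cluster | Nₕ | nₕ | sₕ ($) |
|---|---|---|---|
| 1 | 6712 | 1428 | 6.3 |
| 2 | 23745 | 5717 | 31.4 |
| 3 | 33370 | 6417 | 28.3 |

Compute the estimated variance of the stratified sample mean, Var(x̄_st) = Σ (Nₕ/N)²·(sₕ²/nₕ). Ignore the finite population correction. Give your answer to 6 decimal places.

0.058291

N = 63827; Wₕ = Nₕ/N.
cluster 1: (6712/63827)²·6.3²/1428 = 0.000307360
cluster 2: (23745/63827)²·31.4²/5717 = 0.023868580
cluster 3: (33370/63827)²·28.3²/6417 = 0.034114922
Sum = 0.058290863 → 0.058291.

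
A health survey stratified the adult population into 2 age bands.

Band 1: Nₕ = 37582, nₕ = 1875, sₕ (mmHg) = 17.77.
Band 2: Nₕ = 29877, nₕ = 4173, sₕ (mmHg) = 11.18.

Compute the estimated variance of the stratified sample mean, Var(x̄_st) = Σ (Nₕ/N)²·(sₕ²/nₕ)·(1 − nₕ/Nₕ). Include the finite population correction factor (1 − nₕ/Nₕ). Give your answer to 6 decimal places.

0.054717

N = 67459. Term for each stratum: Wₕ²sₕ²/nₕ·(1−nₕ/Nₕ).
Var(x̄_st) = 0.049662324 + 0.005054674 = 0.054716997 → 0.054717.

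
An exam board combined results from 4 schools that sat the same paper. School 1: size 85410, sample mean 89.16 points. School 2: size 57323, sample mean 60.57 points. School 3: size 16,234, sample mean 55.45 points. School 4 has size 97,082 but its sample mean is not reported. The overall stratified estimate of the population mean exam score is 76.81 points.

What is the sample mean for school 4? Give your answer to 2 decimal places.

Σ Nₕx̄ₕ = N·μ, so 97082·x̄_4 = 256049·76.81 − (85410·89.16 + 57323·60.57 + 16234·55.45).
= 19667123.69 − 11987385.01 = 7679738.68.
x̄_4 = 7679738.68 / 97082 = 79.1057... → 79.11.

79.11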